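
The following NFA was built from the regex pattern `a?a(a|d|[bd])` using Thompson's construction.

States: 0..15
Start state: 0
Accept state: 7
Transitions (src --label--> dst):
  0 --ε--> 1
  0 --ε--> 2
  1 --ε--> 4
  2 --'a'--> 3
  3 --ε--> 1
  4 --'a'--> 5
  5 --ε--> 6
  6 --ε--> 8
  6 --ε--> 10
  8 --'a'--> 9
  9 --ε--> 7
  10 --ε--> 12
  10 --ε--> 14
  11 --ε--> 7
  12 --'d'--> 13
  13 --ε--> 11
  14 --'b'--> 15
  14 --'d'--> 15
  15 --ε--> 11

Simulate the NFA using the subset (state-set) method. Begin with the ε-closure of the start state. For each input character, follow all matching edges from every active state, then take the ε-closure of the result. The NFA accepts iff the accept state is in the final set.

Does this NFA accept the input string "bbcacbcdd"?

Answer: REJECT

Steps:
S₀ = ε-closure({0}) = {0,1,2,4}
'b' @ 1: {}  — dead — no transitions
rest 'bcacbcdd' ignored (set empty)
final: {}; accept 7 not in set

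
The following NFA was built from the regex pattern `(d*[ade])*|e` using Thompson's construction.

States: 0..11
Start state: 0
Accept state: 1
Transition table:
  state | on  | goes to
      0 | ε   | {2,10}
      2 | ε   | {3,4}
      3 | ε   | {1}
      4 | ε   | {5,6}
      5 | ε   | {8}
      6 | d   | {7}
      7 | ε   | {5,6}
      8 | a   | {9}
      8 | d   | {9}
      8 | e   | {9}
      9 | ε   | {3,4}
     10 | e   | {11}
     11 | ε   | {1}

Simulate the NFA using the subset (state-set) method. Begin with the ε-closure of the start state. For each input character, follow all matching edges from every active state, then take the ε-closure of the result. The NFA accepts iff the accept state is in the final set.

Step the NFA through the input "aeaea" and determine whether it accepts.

Answer: ACCEPT

Trace:
start: ε-closure({0}) = {0,1,2,3,4,5,6,8,10}
'a' @ 1: {1,3,4,5,6,8,9}  [accepting]
'e' @ 2: {1,3,4,5,6,8,9}  [accepting]
'a' @ 3: {1,3,4,5,6,8,9}  [accepting]
'e' @ 4: {1,3,4,5,6,8,9}  [accepting]
'a' @ 5: {1,3,4,5,6,8,9}  [accepting]
end set {1,3,4,5,6,8,9} — state 1 in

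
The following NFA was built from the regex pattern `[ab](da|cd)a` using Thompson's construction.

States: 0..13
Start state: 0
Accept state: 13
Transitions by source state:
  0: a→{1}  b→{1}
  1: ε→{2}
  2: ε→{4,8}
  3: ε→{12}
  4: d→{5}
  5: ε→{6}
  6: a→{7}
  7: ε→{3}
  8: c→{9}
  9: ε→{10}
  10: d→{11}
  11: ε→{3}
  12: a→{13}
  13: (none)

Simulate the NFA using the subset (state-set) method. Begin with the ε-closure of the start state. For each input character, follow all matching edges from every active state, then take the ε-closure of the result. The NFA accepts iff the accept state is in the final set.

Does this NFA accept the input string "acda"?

initial (ε-close {0}): {0}
'a' @ 1: {1,2,4,8}
'c' @ 2: {9,10}
'd' @ 3: {3,11,12}
'a' @ 4: {13}  (accept∈set)
after full input: {13}  (accept=13 in)

Answer: ACCEPT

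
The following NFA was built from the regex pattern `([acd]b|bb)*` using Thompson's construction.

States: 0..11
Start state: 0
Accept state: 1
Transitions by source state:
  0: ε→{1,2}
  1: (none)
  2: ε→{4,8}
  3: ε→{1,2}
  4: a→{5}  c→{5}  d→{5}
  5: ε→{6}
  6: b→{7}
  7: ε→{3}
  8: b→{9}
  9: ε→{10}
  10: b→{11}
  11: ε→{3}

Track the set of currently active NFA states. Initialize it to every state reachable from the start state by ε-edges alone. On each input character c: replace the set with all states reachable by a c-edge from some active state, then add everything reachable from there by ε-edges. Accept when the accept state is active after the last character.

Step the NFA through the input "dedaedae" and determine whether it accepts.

Answer: REJECT

Steps:
initial (ε-close {0}): {0,1,2,4,8}
'd' @ 1: {5,6}
'e' @ 2: {}  — no active states
rest 'daedae' ignored (set empty)
end set {} — state 1 not in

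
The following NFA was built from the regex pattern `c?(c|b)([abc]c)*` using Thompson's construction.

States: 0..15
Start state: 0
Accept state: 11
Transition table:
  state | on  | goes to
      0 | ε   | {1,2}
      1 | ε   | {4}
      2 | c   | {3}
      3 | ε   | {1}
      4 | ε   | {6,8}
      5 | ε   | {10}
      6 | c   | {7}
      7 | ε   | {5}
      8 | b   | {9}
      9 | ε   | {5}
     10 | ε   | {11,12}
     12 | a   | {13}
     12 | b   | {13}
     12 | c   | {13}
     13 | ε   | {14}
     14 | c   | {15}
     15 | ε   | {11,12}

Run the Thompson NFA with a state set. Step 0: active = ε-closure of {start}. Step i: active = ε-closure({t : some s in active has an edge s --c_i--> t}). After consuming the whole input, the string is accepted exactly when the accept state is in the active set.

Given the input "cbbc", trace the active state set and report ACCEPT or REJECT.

initial (ε-close {0}): {0,1,2,4,6,8}
'c' @ 1: {1,3,4,5,6,7,8,10,11,12}  ✓accept
'b' @ 2: {5,9,10,11,12,13,14}  ✓accept
'b' @ 3: {13,14}
'c' @ 4: {11,12,15}  ✓accept
final: {11,12,15}; accept 11 in set

Answer: ACCEPT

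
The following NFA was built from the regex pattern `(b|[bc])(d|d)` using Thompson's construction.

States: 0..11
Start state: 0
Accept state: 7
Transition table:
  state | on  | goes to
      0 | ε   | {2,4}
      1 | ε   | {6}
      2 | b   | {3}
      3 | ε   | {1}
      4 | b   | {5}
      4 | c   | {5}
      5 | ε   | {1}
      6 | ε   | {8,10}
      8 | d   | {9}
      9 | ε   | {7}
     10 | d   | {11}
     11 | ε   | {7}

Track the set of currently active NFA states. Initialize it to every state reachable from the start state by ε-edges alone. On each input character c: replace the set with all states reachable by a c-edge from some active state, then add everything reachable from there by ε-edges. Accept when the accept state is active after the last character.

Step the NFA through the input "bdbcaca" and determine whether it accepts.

Answer: REJECT

Derivation:
start: ε-closure({0}) = {0,2,4}
'b' @ 1: {1,3,5,6,8,10}
'd' @ 2: {7,9,11}  (accept∈set)
'b' @ 3: {}  — no active states
rest 'caca' ignored (set empty)
final: {}; accept 7 not in set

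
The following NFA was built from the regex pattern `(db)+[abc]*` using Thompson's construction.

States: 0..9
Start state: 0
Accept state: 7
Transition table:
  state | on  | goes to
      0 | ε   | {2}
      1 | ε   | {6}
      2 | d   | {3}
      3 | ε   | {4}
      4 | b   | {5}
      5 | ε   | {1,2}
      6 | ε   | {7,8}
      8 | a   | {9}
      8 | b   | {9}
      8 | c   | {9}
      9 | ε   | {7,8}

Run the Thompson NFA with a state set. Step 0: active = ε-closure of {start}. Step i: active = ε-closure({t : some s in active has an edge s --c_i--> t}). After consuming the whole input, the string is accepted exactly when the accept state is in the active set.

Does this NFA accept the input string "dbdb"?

start: ε-closure({0}) = {0,2}
'd' @ 1: {3,4}
'b' @ 2: {1,2,5,6,7,8}  [accepting]
'd' @ 3: {3,4}
'b' @ 4: {1,2,5,6,7,8}  [accepting]
end set {1,2,5,6,7,8} — state 7 in

Answer: ACCEPT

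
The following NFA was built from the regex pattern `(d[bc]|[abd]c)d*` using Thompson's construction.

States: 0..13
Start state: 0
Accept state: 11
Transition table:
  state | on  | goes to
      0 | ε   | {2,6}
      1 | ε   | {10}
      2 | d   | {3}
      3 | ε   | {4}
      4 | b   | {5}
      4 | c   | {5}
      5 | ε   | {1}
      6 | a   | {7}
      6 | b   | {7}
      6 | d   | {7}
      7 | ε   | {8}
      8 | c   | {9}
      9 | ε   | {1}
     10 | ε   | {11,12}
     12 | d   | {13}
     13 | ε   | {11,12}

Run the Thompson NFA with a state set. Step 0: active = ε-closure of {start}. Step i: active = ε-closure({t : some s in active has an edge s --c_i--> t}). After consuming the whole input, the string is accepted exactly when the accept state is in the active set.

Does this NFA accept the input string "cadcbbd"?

S₀ = ε-closure({0}) = {0,2,6}
'c' @ 1: {}  — dead — no transitions
rest 'adcbbd' ignored (set empty)
final: {}; accept 11 not in set

Answer: REJECT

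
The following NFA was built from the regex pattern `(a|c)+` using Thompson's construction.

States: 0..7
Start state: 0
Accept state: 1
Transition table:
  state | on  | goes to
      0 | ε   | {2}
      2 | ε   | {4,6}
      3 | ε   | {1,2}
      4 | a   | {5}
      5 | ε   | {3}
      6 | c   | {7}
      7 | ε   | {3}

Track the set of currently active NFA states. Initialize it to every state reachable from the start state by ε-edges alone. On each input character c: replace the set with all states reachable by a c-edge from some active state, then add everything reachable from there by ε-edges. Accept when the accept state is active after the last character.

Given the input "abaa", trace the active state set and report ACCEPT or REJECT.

Answer: REJECT

Derivation:
S₀ = ε-closure({0}) = {0,2,4,6}
'a' @ 1: {1,2,3,4,5,6}  [accepting]
'b' @ 2: {}  — dead — no transitions
rest 'aa' ignored (set empty)
after full input: {}  (accept=1 not in)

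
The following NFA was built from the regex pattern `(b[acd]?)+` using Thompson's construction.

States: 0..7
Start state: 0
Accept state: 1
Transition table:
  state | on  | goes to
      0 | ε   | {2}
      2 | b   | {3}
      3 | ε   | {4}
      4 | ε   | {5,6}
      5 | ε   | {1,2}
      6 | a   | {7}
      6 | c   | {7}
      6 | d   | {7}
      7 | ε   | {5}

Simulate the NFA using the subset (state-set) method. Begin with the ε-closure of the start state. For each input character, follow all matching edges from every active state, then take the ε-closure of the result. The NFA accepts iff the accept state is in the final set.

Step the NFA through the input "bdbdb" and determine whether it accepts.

Answer: ACCEPT

Derivation:
start: ε-closure({0}) = {0,2}
'b' @ 1: {1,2,3,4,5,6}  (accept∈set)
'd' @ 2: {1,2,5,7}  (accept∈set)
'b' @ 3: {1,2,3,4,5,6}  (accept∈set)
'd' @ 4: {1,2,5,7}  (accept∈set)
'b' @ 5: {1,2,3,4,5,6}  (accept∈set)
final: {1,2,3,4,5,6}; accept 1 in set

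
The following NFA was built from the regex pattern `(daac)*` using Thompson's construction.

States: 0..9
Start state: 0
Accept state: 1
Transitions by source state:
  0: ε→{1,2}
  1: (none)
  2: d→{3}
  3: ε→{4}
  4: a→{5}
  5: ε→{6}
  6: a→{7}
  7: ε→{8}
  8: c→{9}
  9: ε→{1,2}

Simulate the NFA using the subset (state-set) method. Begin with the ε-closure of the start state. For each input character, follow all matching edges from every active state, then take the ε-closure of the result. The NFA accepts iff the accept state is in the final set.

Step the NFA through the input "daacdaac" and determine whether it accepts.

S₀ = ε-closure({0}) = {0,1,2}
'd' @ 1: {3,4}
'a' @ 2: {5,6}
'a' @ 3: {7,8}
'c' @ 4: {1,2,9}  (accept∈set)
'd' @ 5: {3,4}
'a' @ 6: {5,6}
'a' @ 7: {7,8}
'c' @ 8: {1,2,9}  (accept∈set)
final: {1,2,9}; accept 1 in set

Answer: ACCEPT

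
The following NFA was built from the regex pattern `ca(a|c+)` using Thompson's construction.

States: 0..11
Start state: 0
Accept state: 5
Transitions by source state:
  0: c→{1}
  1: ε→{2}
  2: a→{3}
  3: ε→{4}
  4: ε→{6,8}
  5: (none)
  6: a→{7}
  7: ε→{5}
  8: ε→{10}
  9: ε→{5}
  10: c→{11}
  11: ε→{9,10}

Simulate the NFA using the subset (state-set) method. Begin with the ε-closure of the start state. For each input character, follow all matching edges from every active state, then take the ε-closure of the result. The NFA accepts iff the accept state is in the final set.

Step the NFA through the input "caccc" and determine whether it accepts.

Answer: ACCEPT

Derivation:
start: ε-closure({0}) = {0}
'c' @ 1: {1,2}
'a' @ 2: {3,4,6,8,10}
'c' @ 3: {5,9,10,11}  [accepting]
'c' @ 4: {5,9,10,11}  [accepting]
'c' @ 5: {5,9,10,11}  [accepting]
after full input: {5,9,10,11}  (accept=5 in)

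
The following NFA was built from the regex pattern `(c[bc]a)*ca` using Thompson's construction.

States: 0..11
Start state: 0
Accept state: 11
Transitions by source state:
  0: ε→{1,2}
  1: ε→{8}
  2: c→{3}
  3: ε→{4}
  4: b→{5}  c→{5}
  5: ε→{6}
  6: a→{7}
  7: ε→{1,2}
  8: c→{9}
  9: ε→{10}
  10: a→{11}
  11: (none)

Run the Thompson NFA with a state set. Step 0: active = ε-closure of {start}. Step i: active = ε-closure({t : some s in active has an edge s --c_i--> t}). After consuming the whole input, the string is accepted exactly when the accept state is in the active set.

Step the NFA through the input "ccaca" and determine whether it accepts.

Answer: ACCEPT

Trace:
S₀ = ε-closure({0}) = {0,1,2,8}
'c' @ 1: {3,4,9,10}
'c' @ 2: {5,6}
'a' @ 3: {1,2,7,8}
'c' @ 4: {3,4,9,10}
'a' @ 5: {11}  ✓accept
after full input: {11}  (accept=11 in)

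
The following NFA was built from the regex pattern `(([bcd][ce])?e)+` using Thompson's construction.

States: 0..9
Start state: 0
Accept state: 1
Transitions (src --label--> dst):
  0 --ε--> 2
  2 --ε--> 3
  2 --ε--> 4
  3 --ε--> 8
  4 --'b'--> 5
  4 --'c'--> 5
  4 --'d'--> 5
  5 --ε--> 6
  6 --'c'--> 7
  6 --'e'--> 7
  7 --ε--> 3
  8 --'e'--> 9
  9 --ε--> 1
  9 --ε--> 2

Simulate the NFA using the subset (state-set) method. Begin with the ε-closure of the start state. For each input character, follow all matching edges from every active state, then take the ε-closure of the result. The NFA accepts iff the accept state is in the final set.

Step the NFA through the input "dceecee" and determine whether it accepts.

Answer: ACCEPT

Trace:
S₀ = ε-closure({0}) = {0,2,3,4,8}
'd' @ 1: {5,6}
'c' @ 2: {3,7,8}
'e' @ 3: {1,2,3,4,8,9}  (accept∈set)
'e' @ 4: {1,2,3,4,8,9}  (accept∈set)
'c' @ 5: {5,6}
'e' @ 6: {3,7,8}
'e' @ 7: {1,2,3,4,8,9}  (accept∈set)
final: {1,2,3,4,8,9}; accept 1 in set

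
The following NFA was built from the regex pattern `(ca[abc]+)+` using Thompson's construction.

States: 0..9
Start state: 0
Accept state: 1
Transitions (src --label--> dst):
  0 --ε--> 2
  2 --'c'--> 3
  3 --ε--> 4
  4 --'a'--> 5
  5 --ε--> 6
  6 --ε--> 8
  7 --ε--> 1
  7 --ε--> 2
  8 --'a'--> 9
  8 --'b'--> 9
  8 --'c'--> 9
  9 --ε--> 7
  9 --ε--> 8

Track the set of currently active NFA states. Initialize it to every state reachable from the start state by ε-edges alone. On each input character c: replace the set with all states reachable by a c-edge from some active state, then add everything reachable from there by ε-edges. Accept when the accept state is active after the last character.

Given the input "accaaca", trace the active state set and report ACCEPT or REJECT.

S₀ = ε-closure({0}) = {0,2}
'a' @ 1: {}  — state set empty
rest 'ccaaca' ignored (set empty)
after full input: {}  (accept=1 not in)

Answer: REJECT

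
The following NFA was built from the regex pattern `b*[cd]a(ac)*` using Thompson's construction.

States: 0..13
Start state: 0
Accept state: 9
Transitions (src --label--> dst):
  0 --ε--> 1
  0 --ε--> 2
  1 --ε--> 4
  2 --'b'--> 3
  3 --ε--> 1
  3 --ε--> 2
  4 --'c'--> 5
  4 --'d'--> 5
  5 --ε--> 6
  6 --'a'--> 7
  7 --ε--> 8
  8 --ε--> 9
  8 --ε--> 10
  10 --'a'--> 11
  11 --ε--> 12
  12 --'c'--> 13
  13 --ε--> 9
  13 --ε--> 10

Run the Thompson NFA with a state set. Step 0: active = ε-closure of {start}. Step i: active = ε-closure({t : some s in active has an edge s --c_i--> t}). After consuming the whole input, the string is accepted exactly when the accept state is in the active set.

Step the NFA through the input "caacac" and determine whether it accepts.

Answer: ACCEPT

Trace:
S₀ = ε-closure({0}) = {0,1,2,4}
'c' @ 1: {5,6}
'a' @ 2: {7,8,9,10}  ✓accept
'a' @ 3: {11,12}
'c' @ 4: {9,10,13}  ✓accept
'a' @ 5: {11,12}
'c' @ 6: {9,10,13}  ✓accept
after full input: {9,10,13}  (accept=9 in)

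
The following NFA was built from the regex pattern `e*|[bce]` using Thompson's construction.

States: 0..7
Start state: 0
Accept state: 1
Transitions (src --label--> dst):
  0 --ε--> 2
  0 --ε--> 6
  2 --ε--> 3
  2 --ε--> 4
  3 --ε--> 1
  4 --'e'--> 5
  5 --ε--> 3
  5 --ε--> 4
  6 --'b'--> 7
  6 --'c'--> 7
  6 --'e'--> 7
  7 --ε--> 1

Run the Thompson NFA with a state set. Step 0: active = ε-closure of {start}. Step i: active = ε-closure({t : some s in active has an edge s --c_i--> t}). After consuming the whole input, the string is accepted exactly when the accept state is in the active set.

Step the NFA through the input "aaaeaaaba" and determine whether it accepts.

start: ε-closure({0}) = {0,1,2,3,4,6}
'a' @ 1: {}  — state set empty
rest 'aaeaaaba' ignored (set empty)
end set {} — state 1 not in

Answer: REJECT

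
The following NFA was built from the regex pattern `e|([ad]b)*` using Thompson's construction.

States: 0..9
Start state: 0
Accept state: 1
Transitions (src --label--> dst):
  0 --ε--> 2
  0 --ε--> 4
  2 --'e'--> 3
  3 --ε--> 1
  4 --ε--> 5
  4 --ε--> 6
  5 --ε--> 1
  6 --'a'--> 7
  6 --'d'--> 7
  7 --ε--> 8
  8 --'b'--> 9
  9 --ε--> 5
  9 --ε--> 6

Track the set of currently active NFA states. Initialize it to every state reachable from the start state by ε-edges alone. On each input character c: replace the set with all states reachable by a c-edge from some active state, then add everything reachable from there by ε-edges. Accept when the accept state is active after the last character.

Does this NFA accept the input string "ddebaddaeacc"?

start: ε-closure({0}) = {0,1,2,4,5,6}
'd' @ 1: {7,8}
'd' @ 2: {}  — no active states
rest 'ebaddaeacc' ignored (set empty)
after full input: {}  (accept=1 not in)

Answer: REJECT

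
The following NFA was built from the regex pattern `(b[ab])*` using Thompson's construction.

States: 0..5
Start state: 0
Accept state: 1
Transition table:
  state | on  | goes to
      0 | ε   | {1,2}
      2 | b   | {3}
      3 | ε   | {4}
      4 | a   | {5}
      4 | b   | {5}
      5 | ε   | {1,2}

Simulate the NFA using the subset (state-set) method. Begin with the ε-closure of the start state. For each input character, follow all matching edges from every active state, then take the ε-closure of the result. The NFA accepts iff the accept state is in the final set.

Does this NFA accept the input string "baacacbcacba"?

start: ε-closure({0}) = {0,1,2}
'b' @ 1: {3,4}
'a' @ 2: {1,2,5}  (accept∈set)
'a' @ 3: {}  — no active states
rest 'cacbcacba' ignored (set empty)
final: {}; accept 1 not in set

Answer: REJECT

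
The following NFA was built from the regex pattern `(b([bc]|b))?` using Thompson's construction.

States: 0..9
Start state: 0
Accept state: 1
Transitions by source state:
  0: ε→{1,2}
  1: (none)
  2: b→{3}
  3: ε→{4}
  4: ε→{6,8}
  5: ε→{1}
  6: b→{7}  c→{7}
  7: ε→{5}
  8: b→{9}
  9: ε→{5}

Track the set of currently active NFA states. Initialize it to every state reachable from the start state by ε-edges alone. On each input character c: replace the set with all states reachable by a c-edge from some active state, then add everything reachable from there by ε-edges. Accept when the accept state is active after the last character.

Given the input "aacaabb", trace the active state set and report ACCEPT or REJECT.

S₀ = ε-closure({0}) = {0,1,2}
'a' @ 1: {}  — dead — no transitions
rest 'acaabb' ignored (set empty)
end set {} — state 1 not in

Answer: REJECT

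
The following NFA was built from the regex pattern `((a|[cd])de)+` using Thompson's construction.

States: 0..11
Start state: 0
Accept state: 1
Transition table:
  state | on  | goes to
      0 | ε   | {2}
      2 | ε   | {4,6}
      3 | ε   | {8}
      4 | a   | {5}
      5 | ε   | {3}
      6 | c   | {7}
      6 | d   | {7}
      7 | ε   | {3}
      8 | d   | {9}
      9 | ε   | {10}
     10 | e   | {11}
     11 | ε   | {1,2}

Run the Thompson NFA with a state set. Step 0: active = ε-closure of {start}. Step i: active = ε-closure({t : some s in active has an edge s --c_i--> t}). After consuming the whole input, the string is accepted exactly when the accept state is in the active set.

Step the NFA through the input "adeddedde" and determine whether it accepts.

S₀ = ε-closure({0}) = {0,2,4,6}
'a' @ 1: {3,5,8}
'd' @ 2: {9,10}
'e' @ 3: {1,2,4,6,11}  ✓accept
'd' @ 4: {3,7,8}
'd' @ 5: {9,10}
'e' @ 6: {1,2,4,6,11}  ✓accept
'd' @ 7: {3,7,8}
'd' @ 8: {9,10}
'e' @ 9: {1,2,4,6,11}  ✓accept
after full input: {1,2,4,6,11}  (accept=1 in)

Answer: ACCEPT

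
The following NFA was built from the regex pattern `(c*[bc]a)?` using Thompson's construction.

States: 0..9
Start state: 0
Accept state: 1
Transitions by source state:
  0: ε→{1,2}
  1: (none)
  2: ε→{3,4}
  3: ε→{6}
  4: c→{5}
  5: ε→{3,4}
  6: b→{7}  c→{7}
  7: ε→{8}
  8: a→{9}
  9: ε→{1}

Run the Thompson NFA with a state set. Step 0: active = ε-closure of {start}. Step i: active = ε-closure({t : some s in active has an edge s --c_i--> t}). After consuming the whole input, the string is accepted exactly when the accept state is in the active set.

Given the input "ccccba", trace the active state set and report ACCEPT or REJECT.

S₀ = ε-closure({0}) = {0,1,2,3,4,6}
'c' @ 1: {3,4,5,6,7,8}
'c' @ 2: {3,4,5,6,7,8}
'c' @ 3: {3,4,5,6,7,8}
'c' @ 4: {3,4,5,6,7,8}
'b' @ 5: {7,8}
'a' @ 6: {1,9}  ✓accept
end set {1,9} — state 1 in

Answer: ACCEPT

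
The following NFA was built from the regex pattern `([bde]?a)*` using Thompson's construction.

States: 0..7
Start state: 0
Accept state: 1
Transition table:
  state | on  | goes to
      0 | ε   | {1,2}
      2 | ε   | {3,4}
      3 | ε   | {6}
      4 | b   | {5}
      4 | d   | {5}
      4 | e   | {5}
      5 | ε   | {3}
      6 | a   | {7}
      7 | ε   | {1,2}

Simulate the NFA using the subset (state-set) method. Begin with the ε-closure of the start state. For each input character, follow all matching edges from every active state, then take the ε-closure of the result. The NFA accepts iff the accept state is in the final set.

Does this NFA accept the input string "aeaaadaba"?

S₀ = ε-closure({0}) = {0,1,2,3,4,6}
'a' @ 1: {1,2,3,4,6,7}  ✓accept
'e' @ 2: {3,5,6}
'a' @ 3: {1,2,3,4,6,7}  ✓accept
'a' @ 4: {1,2,3,4,6,7}  ✓accept
'a' @ 5: {1,2,3,4,6,7}  ✓accept
'd' @ 6: {3,5,6}
'a' @ 7: {1,2,3,4,6,7}  ✓accept
'b' @ 8: {3,5,6}
'a' @ 9: {1,2,3,4,6,7}  ✓accept
final: {1,2,3,4,6,7}; accept 1 in set

Answer: ACCEPT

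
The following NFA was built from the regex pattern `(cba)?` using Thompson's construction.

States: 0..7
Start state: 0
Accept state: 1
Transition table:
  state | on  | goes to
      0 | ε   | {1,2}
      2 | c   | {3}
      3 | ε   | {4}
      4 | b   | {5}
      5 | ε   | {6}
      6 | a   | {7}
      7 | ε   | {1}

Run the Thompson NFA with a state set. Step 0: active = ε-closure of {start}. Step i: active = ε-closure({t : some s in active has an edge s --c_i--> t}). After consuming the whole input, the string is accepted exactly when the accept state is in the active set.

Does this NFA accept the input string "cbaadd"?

Answer: REJECT

Trace:
S₀ = ε-closure({0}) = {0,1,2}
'c' @ 1: {3,4}
'b' @ 2: {5,6}
'a' @ 3: {1,7}  ✓accept
'a' @ 4: {}  — no active states
rest 'dd' ignored (set empty)
end set {} — state 1 not in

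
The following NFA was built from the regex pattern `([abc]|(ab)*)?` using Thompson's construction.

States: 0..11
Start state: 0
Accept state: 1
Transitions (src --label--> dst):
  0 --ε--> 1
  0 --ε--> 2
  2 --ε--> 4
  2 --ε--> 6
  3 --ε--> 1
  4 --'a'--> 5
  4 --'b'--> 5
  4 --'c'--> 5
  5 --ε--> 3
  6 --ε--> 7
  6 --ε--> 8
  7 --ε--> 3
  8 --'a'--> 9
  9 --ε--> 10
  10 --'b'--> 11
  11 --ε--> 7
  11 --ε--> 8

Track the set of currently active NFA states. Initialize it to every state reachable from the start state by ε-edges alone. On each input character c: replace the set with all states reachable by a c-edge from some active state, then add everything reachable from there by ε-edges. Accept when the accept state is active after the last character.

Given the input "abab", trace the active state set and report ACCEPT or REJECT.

start: ε-closure({0}) = {0,1,2,3,4,6,7,8}
'a' @ 1: {1,3,5,9,10}  (accept∈set)
'b' @ 2: {1,3,7,8,11}  (accept∈set)
'a' @ 3: {9,10}
'b' @ 4: {1,3,7,8,11}  (accept∈set)
end set {1,3,7,8,11} — state 1 in

Answer: ACCEPT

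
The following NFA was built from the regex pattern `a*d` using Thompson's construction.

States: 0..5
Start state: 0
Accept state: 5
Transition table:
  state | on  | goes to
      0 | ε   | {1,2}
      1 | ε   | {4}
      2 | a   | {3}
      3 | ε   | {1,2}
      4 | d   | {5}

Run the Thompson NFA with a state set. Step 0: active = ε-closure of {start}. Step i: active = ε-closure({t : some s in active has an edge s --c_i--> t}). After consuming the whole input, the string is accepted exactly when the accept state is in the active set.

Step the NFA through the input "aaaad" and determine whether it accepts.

start: ε-closure({0}) = {0,1,2,4}
'a' @ 1: {1,2,3,4}
'a' @ 2: {1,2,3,4}
'a' @ 3: {1,2,3,4}
'a' @ 4: {1,2,3,4}
'd' @ 5: {5}  [accepting]
final: {5}; accept 5 in set

Answer: ACCEPT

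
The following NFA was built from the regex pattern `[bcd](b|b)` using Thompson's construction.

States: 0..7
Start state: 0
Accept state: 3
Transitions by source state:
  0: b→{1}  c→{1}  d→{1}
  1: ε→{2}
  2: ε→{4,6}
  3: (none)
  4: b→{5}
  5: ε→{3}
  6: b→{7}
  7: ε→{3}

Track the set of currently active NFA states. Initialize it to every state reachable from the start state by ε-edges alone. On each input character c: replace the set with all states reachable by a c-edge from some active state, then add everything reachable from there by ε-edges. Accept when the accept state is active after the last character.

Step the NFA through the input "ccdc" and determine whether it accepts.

Answer: REJECT

Derivation:
initial (ε-close {0}): {0}
'c' @ 1: {1,2,4,6}
'c' @ 2: {}  — no active states
rest 'dc' ignored (set empty)
end set {} — state 3 not in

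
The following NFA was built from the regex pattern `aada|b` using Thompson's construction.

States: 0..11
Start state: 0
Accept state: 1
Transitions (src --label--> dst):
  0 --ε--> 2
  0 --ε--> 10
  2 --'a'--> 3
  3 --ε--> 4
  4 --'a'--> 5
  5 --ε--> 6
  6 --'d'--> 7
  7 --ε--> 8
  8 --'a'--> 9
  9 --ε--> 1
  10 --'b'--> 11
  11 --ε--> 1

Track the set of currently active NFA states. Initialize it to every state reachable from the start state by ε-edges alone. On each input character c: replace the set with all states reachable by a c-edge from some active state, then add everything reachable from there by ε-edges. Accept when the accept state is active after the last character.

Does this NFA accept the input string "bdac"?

start: ε-closure({0}) = {0,2,10}
'b' @ 1: {1,11}  ✓accept
'd' @ 2: {}  — state set empty
rest 'ac' ignored (set empty)
end set {} — state 1 not in

Answer: REJECT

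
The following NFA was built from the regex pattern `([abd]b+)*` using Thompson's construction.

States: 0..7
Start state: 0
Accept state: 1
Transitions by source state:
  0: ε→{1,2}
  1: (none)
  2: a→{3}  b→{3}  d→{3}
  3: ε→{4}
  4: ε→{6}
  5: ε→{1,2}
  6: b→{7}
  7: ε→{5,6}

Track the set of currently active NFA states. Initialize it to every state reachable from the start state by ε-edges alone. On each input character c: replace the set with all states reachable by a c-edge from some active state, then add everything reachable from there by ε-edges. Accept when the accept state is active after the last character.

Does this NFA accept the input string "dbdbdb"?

start: ε-closure({0}) = {0,1,2}
'd' @ 1: {3,4,6}
'b' @ 2: {1,2,5,6,7}  ✓accept
'd' @ 3: {3,4,6}
'b' @ 4: {1,2,5,6,7}  ✓accept
'd' @ 5: {3,4,6}
'b' @ 6: {1,2,5,6,7}  ✓accept
end set {1,2,5,6,7} — state 1 in

Answer: ACCEPT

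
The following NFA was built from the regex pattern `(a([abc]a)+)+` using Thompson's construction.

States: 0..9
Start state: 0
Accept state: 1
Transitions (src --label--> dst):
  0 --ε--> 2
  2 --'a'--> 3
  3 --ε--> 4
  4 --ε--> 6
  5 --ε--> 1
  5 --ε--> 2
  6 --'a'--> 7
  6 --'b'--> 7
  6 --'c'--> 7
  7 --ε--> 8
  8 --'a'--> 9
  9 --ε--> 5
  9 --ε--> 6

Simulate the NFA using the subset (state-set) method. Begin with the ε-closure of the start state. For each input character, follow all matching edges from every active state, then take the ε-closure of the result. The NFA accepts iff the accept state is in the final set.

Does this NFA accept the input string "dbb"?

start: ε-closure({0}) = {0,2}
'd' @ 1: {}  — no active states
rest 'bb' ignored (set empty)
after full input: {}  (accept=1 not in)

Answer: REJECT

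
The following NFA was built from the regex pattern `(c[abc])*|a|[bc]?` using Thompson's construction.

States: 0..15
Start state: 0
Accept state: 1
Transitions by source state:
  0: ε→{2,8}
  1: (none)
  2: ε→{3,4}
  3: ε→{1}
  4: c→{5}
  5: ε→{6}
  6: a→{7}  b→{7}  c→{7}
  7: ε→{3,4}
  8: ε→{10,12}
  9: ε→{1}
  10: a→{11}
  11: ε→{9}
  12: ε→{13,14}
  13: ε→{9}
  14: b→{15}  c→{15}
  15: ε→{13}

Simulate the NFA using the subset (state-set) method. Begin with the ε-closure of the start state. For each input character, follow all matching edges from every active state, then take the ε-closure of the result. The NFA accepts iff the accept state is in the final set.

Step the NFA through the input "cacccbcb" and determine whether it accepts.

Answer: ACCEPT

Steps:
S₀ = ε-closure({0}) = {0,1,2,3,4,8,9,10,12,13,14}
'c' @ 1: {1,5,6,9,13,15}  ✓accept
'a' @ 2: {1,3,4,7}  ✓accept
'c' @ 3: {5,6}
'c' @ 4: {1,3,4,7}  ✓accept
'c' @ 5: {5,6}
'b' @ 6: {1,3,4,7}  ✓accept
'c' @ 7: {5,6}
'b' @ 8: {1,3,4,7}  ✓accept
final: {1,3,4,7}; accept 1 in set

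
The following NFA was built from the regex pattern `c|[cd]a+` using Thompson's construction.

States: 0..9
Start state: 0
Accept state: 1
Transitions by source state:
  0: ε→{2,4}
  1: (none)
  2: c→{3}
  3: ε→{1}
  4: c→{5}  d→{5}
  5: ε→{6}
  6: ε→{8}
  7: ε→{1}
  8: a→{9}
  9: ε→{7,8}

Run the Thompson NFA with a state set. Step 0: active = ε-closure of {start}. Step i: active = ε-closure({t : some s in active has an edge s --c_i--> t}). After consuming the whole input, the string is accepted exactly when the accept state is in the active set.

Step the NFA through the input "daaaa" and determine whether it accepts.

start: ε-closure({0}) = {0,2,4}
'd' @ 1: {5,6,8}
'a' @ 2: {1,7,8,9}  (accept∈set)
'a' @ 3: {1,7,8,9}  (accept∈set)
'a' @ 4: {1,7,8,9}  (accept∈set)
'a' @ 5: {1,7,8,9}  (accept∈set)
end set {1,7,8,9} — state 1 in

Answer: ACCEPT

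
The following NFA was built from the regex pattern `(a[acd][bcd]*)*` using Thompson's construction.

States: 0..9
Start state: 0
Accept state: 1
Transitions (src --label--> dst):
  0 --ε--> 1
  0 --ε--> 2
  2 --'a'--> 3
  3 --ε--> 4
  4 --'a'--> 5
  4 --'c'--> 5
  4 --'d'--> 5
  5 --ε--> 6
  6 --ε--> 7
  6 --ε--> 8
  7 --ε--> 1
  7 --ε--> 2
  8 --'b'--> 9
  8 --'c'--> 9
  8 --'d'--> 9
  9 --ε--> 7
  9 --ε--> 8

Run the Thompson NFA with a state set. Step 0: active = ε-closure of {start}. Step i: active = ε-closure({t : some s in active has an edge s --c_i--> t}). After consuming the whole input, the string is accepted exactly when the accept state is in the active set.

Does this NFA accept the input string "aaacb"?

start: ε-closure({0}) = {0,1,2}
'a' @ 1: {3,4}
'a' @ 2: {1,2,5,6,7,8}  ✓accept
'a' @ 3: {3,4}
'c' @ 4: {1,2,5,6,7,8}  ✓accept
'b' @ 5: {1,2,7,8,9}  ✓accept
final: {1,2,7,8,9}; accept 1 in set

Answer: ACCEPT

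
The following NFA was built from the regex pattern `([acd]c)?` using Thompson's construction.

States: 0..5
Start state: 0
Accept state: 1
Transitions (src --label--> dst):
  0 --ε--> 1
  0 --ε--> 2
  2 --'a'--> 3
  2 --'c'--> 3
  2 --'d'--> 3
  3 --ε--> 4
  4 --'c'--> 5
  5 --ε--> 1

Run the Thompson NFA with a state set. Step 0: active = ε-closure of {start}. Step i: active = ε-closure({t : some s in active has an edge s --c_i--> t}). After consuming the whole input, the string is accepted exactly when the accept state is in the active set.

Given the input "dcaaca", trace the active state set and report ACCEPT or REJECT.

S₀ = ε-closure({0}) = {0,1,2}
'd' @ 1: {3,4}
'c' @ 2: {1,5}  [accepting]
'a' @ 3: {}  — state set empty
rest 'aca' ignored (set empty)
end set {} — state 1 not in

Answer: REJECT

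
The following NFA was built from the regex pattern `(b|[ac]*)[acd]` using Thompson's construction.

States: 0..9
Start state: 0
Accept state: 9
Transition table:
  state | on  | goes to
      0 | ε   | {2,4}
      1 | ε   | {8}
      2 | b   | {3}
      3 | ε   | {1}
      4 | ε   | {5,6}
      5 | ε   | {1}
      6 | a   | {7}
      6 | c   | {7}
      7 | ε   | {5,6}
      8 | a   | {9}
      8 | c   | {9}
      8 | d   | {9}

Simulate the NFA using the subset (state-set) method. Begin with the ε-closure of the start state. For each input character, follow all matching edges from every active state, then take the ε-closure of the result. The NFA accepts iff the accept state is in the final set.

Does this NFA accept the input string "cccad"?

Answer: ACCEPT

Derivation:
initial (ε-close {0}): {0,1,2,4,5,6,8}
'c' @ 1: {1,5,6,7,8,9}  (accept∈set)
'c' @ 2: {1,5,6,7,8,9}  (accept∈set)
'c' @ 3: {1,5,6,7,8,9}  (accept∈set)
'a' @ 4: {1,5,6,7,8,9}  (accept∈set)
'd' @ 5: {9}  (accept∈set)
end set {9} — state 9 in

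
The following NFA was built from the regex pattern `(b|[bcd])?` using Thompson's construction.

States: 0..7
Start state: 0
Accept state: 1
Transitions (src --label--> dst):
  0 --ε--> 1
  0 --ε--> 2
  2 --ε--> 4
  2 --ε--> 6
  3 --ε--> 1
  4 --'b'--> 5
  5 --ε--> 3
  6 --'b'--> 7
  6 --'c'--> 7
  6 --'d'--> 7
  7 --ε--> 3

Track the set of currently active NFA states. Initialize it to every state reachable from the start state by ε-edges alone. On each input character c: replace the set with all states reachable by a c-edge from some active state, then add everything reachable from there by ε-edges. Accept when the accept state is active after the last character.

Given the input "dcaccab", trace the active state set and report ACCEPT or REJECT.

start: ε-closure({0}) = {0,1,2,4,6}
'd' @ 1: {1,3,7}  (accept∈set)
'c' @ 2: {}  — no active states
rest 'accab' ignored (set empty)
final: {}; accept 1 not in set

Answer: REJECT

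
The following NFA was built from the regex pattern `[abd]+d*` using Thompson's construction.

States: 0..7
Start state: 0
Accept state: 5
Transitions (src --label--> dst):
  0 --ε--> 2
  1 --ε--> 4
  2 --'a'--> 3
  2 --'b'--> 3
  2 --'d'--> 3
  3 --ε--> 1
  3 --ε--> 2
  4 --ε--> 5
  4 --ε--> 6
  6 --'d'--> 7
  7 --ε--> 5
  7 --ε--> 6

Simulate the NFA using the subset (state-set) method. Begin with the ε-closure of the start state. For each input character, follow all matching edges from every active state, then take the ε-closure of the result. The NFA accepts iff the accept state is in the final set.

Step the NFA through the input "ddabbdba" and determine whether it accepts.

initial (ε-close {0}): {0,2}
'd' @ 1: {1,2,3,4,5,6}  [accepting]
'd' @ 2: {1,2,3,4,5,6,7}  [accepting]
'a' @ 3: {1,2,3,4,5,6}  [accepting]
'b' @ 4: {1,2,3,4,5,6}  [accepting]
'b' @ 5: {1,2,3,4,5,6}  [accepting]
'd' @ 6: {1,2,3,4,5,6,7}  [accepting]
'b' @ 7: {1,2,3,4,5,6}  [accepting]
'a' @ 8: {1,2,3,4,5,6}  [accepting]
after full input: {1,2,3,4,5,6}  (accept=5 in)

Answer: ACCEPT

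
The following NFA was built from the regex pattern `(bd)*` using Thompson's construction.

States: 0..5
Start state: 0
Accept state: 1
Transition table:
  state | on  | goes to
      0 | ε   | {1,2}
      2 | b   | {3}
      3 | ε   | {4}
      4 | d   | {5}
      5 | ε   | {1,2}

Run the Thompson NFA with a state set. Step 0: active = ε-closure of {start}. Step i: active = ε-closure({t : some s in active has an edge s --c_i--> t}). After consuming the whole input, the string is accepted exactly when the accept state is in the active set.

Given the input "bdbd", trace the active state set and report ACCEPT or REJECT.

Answer: ACCEPT

Trace:
S₀ = ε-closure({0}) = {0,1,2}
'b' @ 1: {3,4}
'd' @ 2: {1,2,5}  [accepting]
'b' @ 3: {3,4}
'd' @ 4: {1,2,5}  [accepting]
end set {1,2,5} — state 1 in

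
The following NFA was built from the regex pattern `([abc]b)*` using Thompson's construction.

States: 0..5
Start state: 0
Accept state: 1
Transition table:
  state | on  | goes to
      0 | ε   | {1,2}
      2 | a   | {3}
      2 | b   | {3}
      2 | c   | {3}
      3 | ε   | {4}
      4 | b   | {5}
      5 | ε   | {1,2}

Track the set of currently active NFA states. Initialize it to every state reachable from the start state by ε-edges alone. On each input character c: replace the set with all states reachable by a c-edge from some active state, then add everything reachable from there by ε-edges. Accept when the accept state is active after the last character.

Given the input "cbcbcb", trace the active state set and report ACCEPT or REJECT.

Answer: ACCEPT

Derivation:
start: ε-closure({0}) = {0,1,2}
'c' @ 1: {3,4}
'b' @ 2: {1,2,5}  (accept∈set)
'c' @ 3: {3,4}
'b' @ 4: {1,2,5}  (accept∈set)
'c' @ 5: {3,4}
'b' @ 6: {1,2,5}  (accept∈set)
end set {1,2,5} — state 1 in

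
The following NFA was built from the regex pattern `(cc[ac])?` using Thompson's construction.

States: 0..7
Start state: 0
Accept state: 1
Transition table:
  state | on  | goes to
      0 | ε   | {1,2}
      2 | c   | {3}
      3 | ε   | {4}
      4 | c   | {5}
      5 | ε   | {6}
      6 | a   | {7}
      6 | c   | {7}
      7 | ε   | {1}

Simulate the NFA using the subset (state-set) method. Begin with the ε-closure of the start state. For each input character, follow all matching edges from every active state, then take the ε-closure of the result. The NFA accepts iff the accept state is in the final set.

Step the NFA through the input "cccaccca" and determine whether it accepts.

S₀ = ε-closure({0}) = {0,1,2}
'c' @ 1: {3,4}
'c' @ 2: {5,6}
'c' @ 3: {1,7}  (accept∈set)
'a' @ 4: {}  — no active states
rest 'ccca' ignored (set empty)
end set {} — state 1 not in

Answer: REJECT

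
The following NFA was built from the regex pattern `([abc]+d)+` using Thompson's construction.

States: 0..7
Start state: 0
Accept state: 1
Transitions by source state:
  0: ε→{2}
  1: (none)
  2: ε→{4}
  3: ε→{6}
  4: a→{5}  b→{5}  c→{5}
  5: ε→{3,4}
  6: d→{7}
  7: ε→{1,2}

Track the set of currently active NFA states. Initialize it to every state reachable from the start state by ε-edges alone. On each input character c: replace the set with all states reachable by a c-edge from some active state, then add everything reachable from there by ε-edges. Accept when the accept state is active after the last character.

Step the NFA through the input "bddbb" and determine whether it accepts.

Answer: REJECT

Derivation:
S₀ = ε-closure({0}) = {0,2,4}
'b' @ 1: {3,4,5,6}
'd' @ 2: {1,2,4,7}  (accept∈set)
'd' @ 3: {}  — state set empty
rest 'bb' ignored (set empty)
final: {}; accept 1 not in set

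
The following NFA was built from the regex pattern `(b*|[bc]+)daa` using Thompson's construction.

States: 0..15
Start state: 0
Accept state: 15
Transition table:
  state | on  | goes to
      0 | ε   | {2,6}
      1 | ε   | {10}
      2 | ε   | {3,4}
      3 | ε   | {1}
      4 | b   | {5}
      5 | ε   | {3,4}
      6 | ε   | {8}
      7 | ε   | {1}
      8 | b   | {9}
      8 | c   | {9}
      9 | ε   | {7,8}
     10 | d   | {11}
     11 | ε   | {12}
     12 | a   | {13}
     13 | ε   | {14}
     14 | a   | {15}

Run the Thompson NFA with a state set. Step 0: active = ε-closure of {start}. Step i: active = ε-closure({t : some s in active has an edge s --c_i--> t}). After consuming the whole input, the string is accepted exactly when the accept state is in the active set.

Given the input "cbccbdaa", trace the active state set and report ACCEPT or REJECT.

Answer: ACCEPT

Steps:
start: ε-closure({0}) = {0,1,2,3,4,6,8,10}
'c' @ 1: {1,7,8,9,10}
'b' @ 2: {1,7,8,9,10}
'c' @ 3: {1,7,8,9,10}
'c' @ 4: {1,7,8,9,10}
'b' @ 5: {1,7,8,9,10}
'd' @ 6: {11,12}
'a' @ 7: {13,14}
'a' @ 8: {15}  (accept∈set)
end set {15} — state 15 in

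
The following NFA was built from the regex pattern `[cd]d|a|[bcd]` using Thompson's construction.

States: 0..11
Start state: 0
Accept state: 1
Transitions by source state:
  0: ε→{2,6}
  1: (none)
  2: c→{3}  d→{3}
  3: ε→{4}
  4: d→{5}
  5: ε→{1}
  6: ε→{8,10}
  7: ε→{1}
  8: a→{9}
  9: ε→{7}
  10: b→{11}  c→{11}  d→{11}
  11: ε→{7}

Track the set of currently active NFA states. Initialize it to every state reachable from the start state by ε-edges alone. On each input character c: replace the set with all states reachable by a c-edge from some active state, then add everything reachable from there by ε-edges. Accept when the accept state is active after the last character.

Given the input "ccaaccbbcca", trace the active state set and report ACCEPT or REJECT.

Answer: REJECT

Derivation:
S₀ = ε-closure({0}) = {0,2,6,8,10}
'c' @ 1: {1,3,4,7,11}  ✓accept
'c' @ 2: {}  — state set empty
rest 'aaccbbcca' ignored (set empty)
final: {}; accept 1 not in set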